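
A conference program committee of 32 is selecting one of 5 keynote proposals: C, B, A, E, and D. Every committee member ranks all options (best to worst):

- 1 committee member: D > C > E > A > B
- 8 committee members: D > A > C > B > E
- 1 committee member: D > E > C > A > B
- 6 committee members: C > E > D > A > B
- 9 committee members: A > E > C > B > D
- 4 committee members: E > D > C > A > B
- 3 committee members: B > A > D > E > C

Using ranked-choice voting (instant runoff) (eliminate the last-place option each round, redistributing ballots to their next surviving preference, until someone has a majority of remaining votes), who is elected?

Round 1: C 6, B 3, A 9, E 4, D 10. Eliminate B.
Round 2: C 6, A 12, E 4, D 10. Eliminate E.
Round 3: C 6, A 12, D 14. Eliminate C.
Round 4: A 12, D 20. D has a majority.

D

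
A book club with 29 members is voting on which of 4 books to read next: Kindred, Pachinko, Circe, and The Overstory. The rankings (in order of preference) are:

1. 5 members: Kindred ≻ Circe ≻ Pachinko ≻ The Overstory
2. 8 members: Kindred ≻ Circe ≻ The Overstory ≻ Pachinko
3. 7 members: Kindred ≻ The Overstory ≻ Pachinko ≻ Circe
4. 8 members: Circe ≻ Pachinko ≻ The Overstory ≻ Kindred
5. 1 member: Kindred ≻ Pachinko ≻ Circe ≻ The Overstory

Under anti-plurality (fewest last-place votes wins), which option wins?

The Overstory

Last-place votes: Kindred 8, Pachinko 8, Circe 7, The Overstory 6.
The Overstory is ranked last by the fewest voters, so The Overstory wins.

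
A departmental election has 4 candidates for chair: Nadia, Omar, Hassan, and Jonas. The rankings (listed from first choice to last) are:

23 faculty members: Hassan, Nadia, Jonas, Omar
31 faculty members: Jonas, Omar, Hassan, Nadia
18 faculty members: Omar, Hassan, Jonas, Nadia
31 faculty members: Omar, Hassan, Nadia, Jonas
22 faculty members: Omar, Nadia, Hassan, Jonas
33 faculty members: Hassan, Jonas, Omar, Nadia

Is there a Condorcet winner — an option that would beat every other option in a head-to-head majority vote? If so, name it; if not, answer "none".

Checking pairwise contests:
Omar beats Nadia 135–23.
Jonas beats Omar 87–71.
Omar beats Hassan 102–56.
Hassan beats Jonas 127–31.
Every option loses at least one head-to-head, so there is no Condorcet winner.

none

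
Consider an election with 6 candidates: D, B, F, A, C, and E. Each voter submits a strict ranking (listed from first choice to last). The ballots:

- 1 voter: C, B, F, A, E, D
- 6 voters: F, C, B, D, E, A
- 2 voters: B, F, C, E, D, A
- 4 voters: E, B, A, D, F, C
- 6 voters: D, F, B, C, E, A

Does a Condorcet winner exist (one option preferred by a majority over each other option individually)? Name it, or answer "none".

Checking pairwise contests:
B beats D 13–6.
F beats B 12–7.
D beats F 10–9.
D beats A 14–5.
D beats C 10–9.
D beats E 12–7.
Every option loses at least one head-to-head, so there is no Condorcet winner.

none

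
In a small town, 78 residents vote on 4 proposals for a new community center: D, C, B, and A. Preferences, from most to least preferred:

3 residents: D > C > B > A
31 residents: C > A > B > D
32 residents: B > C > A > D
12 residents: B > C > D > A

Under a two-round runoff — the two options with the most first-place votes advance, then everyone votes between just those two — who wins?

B

Round 1 first-place votes: D 3, C 31, B 44, A 0.
B and C advance.
Runoff: B is preferred to C by 44 voters; C by 34.
B wins the runoff.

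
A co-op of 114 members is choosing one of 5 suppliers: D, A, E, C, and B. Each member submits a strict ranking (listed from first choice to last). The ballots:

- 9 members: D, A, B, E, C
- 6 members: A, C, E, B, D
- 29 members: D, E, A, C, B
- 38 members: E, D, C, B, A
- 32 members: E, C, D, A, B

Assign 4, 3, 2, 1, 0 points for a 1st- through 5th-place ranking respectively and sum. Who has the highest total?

D: 9·4 + 6·0 + 29·4 + 38·3 + 32·2 = 330
A: 9·3 + 6·4 + 29·2 + 38·0 + 32·1 = 141
E: 9·1 + 6·2 + 29·3 + 38·4 + 32·4 = 388
C: 9·0 + 6·3 + 29·1 + 38·2 + 32·3 = 219
B: 9·2 + 6·1 + 29·0 + 38·1 + 32·0 = 62
E has the highest Borda score (388).

E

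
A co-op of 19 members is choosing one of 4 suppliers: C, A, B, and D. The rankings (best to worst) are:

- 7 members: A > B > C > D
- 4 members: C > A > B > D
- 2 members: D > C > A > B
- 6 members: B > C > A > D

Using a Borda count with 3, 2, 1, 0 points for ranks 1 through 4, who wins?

C: 7·1 + 4·3 + 2·2 + 6·2 = 35
A: 7·3 + 4·2 + 2·1 + 6·1 = 37
B: 7·2 + 4·1 + 2·0 + 6·3 = 36
D: 7·0 + 4·0 + 2·3 + 6·0 = 6
A has the highest Borda score (37).

A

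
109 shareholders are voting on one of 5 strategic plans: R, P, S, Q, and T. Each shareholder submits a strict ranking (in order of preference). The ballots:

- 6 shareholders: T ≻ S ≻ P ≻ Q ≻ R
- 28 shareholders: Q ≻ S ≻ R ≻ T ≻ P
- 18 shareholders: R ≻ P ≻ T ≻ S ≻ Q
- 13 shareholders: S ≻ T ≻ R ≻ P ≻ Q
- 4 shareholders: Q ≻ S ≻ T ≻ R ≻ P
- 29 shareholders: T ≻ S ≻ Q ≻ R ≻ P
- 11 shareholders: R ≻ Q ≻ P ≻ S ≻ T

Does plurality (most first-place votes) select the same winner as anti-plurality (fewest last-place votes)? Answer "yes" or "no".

Plurality — first-place votes: R 29, P 0, S 13, Q 32, T 35. Winner: T.
Anti-plurality — last-place votes: R 6, P 61, S 0, Q 31, T 11. Winner: S.
The two methods disagree.

no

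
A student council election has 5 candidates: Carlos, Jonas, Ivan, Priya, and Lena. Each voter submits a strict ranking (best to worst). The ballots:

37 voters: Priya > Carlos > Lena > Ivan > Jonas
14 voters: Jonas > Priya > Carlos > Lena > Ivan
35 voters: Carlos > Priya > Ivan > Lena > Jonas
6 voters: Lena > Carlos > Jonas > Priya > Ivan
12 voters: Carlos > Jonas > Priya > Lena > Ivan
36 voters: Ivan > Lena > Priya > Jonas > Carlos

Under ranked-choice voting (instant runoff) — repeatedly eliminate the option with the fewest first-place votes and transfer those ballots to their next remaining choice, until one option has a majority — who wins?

Priya

Round 1: Carlos 47, Jonas 14, Ivan 36, Priya 37, Lena 6. Eliminate Lena.
Round 2: Carlos 53, Jonas 14, Ivan 36, Priya 37. Eliminate Jonas.
Round 3: Carlos 53, Ivan 36, Priya 51. Eliminate Ivan.
Round 4: Carlos 53, Priya 87. Priya has a majority.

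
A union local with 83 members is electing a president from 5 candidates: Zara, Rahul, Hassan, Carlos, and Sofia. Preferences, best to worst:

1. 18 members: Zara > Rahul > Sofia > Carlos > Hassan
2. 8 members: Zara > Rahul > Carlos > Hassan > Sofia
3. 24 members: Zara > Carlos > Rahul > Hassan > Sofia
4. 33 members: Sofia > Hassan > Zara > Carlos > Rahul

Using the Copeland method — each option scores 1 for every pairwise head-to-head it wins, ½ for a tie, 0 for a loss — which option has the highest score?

Zara: beats Rahul, Hassan, Carlos, and Sofia → score 4.
Rahul: beats Hassan and Sofia; loses to Zara and Carlos → score 2.
Hassan: loses to Zara, Rahul, Carlos, and Sofia → score 0.
Carlos: beats Rahul and Hassan; loses to Zara and Sofia → score 2.
Sofia: beats Hassan and Carlos; loses to Zara and Rahul → score 2.
Zara has the best pairwise record.

Zara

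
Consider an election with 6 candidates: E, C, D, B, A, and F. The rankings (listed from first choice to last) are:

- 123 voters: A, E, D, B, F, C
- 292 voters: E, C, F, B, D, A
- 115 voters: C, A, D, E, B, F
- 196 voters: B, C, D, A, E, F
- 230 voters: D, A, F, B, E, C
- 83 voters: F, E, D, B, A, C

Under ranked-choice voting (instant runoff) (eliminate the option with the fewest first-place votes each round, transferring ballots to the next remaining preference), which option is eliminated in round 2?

C

Round 1: E 292, C 115, D 230, B 196, A 123, F 83. Eliminate F.
Round 2: E 375, C 115, D 230, B 196, A 123. Eliminate C.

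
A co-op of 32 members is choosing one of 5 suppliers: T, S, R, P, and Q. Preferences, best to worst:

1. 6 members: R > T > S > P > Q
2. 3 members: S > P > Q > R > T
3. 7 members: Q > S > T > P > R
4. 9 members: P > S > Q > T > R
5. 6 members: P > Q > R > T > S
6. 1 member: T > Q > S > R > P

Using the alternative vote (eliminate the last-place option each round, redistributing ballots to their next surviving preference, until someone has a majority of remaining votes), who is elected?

Round 1: T 1, S 3, R 6, P 15, Q 7. Eliminate T.
Round 2: S 3, R 6, P 15, Q 8. Eliminate S.
Round 3: R 6, P 18, Q 8. P has a majority.

P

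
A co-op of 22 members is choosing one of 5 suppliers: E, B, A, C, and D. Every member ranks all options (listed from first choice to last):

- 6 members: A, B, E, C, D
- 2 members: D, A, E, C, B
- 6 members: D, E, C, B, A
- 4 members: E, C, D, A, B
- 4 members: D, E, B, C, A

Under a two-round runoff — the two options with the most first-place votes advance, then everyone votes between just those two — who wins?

Round 1 first-place votes: E 4, B 0, A 6, C 0, D 12.
D and A advance.
Runoff: D is preferred to A by 16 voters; A by 6.
D wins the runoff.

D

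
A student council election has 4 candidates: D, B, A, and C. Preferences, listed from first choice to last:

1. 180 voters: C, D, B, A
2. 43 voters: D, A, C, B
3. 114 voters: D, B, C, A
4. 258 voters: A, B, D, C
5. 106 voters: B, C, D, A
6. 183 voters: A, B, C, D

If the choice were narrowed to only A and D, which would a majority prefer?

Voters preferring A to D: 441; preferring D to A: 443.
D wins the head-to-head.

D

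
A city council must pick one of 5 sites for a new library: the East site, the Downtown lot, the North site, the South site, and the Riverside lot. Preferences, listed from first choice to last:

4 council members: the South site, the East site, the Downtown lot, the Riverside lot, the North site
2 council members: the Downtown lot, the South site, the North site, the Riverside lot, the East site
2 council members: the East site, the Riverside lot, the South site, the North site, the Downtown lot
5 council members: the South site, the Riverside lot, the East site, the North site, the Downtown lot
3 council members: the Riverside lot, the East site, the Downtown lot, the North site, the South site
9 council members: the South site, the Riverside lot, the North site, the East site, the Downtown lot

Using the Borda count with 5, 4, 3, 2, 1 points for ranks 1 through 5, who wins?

the East site: 4·4 + 2·1 + 2·5 + 5·3 + 3·4 + 9·2 = 73
the Downtown lot: 4·3 + 2·5 + 2·1 + 5·1 + 3·3 + 9·1 = 47
the North site: 4·1 + 2·3 + 2·2 + 5·2 + 3·2 + 9·3 = 57
the South site: 4·5 + 2·4 + 2·3 + 5·5 + 3·1 + 9·5 = 107
the Riverside lot: 4·2 + 2·2 + 2·4 + 5·4 + 3·5 + 9·4 = 91
the South site has the highest Borda score (107).

the South site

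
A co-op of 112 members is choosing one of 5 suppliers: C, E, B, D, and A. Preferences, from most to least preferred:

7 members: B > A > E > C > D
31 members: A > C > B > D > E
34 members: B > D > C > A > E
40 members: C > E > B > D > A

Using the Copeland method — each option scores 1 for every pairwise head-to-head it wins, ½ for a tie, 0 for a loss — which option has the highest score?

C: beats E, B, D, and A → score 4.
E: loses to C, B, D, and A → score 0.
B: beats E, D, and A; loses to C → score 3.
D: beats E and A; loses to C and B → score 2.
A: beats E; loses to C, B, and D → score 1.
C has the best pairwise record.

C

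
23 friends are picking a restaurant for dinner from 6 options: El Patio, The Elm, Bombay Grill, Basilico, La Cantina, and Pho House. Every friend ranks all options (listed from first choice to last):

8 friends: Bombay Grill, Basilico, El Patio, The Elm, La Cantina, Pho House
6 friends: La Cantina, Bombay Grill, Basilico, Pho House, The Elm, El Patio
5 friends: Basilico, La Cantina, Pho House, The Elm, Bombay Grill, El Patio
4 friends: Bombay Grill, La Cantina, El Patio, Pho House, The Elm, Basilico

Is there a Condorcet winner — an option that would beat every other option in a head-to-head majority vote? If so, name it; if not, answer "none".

Bombay Grill

Bombay Grill vs El Patio: 23–0 for Bombay Grill.
Bombay Grill vs The Elm: 18–5 for Bombay Grill.
Bombay Grill vs Basilico: 18–5 for Bombay Grill.
Bombay Grill vs La Cantina: 12–11 for Bombay Grill.
Bombay Grill vs Pho House: 18–5 for Bombay Grill.
Bombay Grill beats every other option head-to-head.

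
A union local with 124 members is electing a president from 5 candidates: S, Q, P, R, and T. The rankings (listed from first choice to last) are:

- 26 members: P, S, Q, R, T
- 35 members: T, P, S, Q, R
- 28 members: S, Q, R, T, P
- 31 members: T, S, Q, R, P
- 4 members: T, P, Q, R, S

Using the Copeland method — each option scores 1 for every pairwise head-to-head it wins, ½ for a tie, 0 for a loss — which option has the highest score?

T

S: beats Q and R; loses to P and T → score 2.
Q: beats R; loses to S, P, and T → score 1.
P: beats S, Q, and R; loses to T → score 3.
R: loses to S, Q, P, and T → score 0.
T: beats S, Q, P, and R → score 4.
T has the best pairwise record.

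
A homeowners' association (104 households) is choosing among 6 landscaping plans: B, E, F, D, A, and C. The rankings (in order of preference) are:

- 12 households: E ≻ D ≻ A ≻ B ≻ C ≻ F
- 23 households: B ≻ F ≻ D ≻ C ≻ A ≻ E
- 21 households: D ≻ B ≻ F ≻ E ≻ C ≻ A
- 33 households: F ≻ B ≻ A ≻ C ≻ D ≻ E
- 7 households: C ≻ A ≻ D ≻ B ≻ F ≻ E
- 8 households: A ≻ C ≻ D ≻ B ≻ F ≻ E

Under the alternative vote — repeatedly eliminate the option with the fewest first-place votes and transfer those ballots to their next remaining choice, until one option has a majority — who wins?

Round 1: B 23, E 12, F 33, D 21, A 8, C 7. Eliminate C.
Round 2: B 23, E 12, F 33, D 21, A 15. Eliminate E.
Round 3: B 23, F 33, D 33, A 15. Eliminate A.
Round 4: B 23, F 33, D 48. Eliminate B.
Round 5: F 56, D 48. F has a majority.

F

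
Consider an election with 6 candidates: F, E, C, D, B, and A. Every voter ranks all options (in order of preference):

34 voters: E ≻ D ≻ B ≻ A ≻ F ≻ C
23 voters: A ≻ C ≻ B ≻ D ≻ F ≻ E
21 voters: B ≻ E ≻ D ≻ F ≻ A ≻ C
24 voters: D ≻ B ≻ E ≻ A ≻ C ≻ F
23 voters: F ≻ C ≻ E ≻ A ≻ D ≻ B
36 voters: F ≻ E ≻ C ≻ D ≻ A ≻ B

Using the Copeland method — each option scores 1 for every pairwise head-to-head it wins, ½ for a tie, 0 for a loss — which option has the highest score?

E

F: beats E and C; loses to D, B, and A → score 2.
E: beats C, D, B, and A; loses to F → score 4.
C: beats D and B; loses to F, E, and A → score 2.
D: beats F, B, and A; loses to E and C → score 3.
B: beats F; loses to E, C, D, and A → score 1.
A: beats F, C, and B; loses to E and D → score 3.
E has the best pairwise record.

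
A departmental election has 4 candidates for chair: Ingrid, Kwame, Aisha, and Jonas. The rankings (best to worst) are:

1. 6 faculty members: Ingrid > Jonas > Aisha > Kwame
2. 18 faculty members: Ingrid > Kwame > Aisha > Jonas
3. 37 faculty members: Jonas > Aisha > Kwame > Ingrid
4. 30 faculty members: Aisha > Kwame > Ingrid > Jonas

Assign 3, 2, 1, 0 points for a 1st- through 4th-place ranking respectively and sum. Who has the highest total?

Aisha

Ingrid: 6·3 + 18·3 + 37·0 + 30·1 = 102
Kwame: 6·0 + 18·2 + 37·1 + 30·2 = 133
Aisha: 6·1 + 18·1 + 37·2 + 30·3 = 188
Jonas: 6·2 + 18·0 + 37·3 + 30·0 = 123
Aisha has the highest Borda score (188).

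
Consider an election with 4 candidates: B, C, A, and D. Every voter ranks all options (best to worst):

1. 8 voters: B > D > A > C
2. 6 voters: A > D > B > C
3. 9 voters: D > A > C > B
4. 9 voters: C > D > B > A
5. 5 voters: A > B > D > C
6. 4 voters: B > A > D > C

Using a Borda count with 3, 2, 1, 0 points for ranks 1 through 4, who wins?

D

B: 8·3 + 6·1 + 9·0 + 9·1 + 5·2 + 4·3 = 61
C: 8·0 + 6·0 + 9·1 + 9·3 + 5·0 + 4·0 = 36
A: 8·1 + 6·3 + 9·2 + 9·0 + 5·3 + 4·2 = 67
D: 8·2 + 6·2 + 9·3 + 9·2 + 5·1 + 4·1 = 82
D has the highest Borda score (82).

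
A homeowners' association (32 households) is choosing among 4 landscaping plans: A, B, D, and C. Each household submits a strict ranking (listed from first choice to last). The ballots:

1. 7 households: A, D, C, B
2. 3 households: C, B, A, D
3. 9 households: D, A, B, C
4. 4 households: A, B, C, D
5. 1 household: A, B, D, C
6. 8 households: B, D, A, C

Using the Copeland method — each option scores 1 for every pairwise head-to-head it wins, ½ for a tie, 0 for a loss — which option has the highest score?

D

A: beats B and C; loses to D → score 2.
B: beats C; ties D; loses to A → score 1.5.
D: beats A and C; ties B → score 2.5.
C: loses to A, B, and D → score 0.
D has the best pairwise record.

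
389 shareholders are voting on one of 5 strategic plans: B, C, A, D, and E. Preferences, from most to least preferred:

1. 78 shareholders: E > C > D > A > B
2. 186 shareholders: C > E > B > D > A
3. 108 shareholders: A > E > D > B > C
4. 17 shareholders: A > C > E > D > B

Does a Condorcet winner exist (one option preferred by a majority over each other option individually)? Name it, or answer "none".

C vs B: 281–108 for C.
C vs A: 264–125 for C.
C vs D: 281–108 for C.
C vs E: 203–186 for C.
C beats every other option head-to-head.

C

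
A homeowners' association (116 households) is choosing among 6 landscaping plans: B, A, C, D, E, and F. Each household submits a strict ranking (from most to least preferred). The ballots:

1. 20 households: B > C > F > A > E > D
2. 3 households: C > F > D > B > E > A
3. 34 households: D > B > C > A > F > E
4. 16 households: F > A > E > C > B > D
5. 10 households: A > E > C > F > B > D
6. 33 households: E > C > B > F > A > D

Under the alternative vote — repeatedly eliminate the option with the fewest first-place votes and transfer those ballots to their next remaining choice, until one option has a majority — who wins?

Round 1: B 20, A 10, C 3, D 34, E 33, F 16. Eliminate C.
Round 2: B 20, A 10, D 34, E 33, F 19. Eliminate A.
Round 3: B 20, D 34, E 43, F 19. Eliminate F.
Round 4: B 20, D 37, E 59. E has a majority.

E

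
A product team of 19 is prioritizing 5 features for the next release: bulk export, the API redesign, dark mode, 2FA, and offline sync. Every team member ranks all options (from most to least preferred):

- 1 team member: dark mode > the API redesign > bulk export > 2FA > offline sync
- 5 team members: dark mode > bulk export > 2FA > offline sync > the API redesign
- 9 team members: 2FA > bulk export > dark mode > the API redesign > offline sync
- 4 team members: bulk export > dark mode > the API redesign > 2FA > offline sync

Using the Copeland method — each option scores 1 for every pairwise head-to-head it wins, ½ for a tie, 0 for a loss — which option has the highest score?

bulk export: beats the API redesign, dark mode, 2FA, and offline sync → score 4.
the API redesign: beats offline sync; loses to bulk export, dark mode, and 2FA → score 1.
dark mode: beats the API redesign, 2FA, and offline sync; loses to bulk export → score 3.
2FA: beats the API redesign and offline sync; loses to bulk export and dark mode → score 2.
offline sync: loses to bulk export, the API redesign, dark mode, and 2FA → score 0.
bulk export has the best pairwise record.

bulk export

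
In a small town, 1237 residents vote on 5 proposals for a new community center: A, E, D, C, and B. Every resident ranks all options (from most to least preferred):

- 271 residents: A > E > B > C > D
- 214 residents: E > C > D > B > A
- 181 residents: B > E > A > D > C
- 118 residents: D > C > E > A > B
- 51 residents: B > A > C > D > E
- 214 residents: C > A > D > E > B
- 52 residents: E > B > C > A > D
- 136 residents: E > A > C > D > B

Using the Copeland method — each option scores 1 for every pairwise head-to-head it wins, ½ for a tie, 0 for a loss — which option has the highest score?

E

A: beats D, C, and B; loses to E → score 3.
E: beats A, D, C, and B → score 4.
D: beats B; loses to A, E, and C → score 1.
C: beats D and B; loses to A and E → score 2.
B: loses to A, E, D, and C → score 0.
E has the best pairwise record.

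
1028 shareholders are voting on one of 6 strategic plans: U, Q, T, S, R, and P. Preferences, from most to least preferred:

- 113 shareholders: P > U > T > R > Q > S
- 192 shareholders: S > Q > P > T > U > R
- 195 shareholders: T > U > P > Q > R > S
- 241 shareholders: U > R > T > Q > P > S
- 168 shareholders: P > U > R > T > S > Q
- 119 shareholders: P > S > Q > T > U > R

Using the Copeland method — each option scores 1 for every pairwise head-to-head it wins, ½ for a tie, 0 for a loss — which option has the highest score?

U: beats Q, T, S, and R; loses to P → score 4.
Q: beats S; loses to U, T, R, and P → score 1.
T: beats Q, S, and R; loses to U and P → score 3.
S: loses to U, Q, T, R, and P → score 0.
R: beats Q and S; loses to U, T, and P → score 2.
P: beats U, Q, T, S, and R → score 5.
P has the best pairwise record.

P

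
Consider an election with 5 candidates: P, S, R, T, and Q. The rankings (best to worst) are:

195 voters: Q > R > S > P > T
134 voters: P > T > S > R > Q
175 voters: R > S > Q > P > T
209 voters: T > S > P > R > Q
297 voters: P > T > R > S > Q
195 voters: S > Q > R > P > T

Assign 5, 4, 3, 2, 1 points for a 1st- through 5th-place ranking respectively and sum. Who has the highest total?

P: 195·2 + 134·5 + 175·2 + 209·3 + 297·5 + 195·2 = 3912
S: 195·3 + 134·3 + 175·4 + 209·4 + 297·2 + 195·5 = 4092
R: 195·4 + 134·2 + 175·5 + 209·2 + 297·3 + 195·3 = 3817
T: 195·1 + 134·4 + 175·1 + 209·5 + 297·4 + 195·1 = 3334
Q: 195·5 + 134·1 + 175·3 + 209·1 + 297·1 + 195·4 = 2920
S has the highest Borda score (4092).

S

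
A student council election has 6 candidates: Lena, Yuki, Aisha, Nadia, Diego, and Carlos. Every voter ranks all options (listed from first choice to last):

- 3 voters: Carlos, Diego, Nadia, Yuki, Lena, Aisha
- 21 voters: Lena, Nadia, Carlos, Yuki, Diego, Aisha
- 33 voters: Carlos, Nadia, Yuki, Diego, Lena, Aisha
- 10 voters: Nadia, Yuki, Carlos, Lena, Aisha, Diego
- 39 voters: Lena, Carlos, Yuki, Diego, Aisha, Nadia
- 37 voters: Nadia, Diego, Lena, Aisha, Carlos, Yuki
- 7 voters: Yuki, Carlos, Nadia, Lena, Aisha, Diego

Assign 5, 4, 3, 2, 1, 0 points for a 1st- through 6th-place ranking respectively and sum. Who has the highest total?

Carlos

Lena: 3·1 + 21·5 + 33·1 + 10·2 + 39·5 + 37·3 + 7·2 = 481
Yuki: 3·2 + 21·2 + 33·3 + 10·4 + 39·3 + 37·0 + 7·5 = 339
Aisha: 3·0 + 21·0 + 33·0 + 10·1 + 39·1 + 37·2 + 7·1 = 130
Nadia: 3·3 + 21·4 + 33·4 + 10·5 + 39·0 + 37·5 + 7·3 = 481
Diego: 3·4 + 21·1 + 33·2 + 10·0 + 39·2 + 37·4 + 7·0 = 325
Carlos: 3·5 + 21·3 + 33·5 + 10·3 + 39·4 + 37·1 + 7·4 = 494
Carlos has the highest Borda score (494).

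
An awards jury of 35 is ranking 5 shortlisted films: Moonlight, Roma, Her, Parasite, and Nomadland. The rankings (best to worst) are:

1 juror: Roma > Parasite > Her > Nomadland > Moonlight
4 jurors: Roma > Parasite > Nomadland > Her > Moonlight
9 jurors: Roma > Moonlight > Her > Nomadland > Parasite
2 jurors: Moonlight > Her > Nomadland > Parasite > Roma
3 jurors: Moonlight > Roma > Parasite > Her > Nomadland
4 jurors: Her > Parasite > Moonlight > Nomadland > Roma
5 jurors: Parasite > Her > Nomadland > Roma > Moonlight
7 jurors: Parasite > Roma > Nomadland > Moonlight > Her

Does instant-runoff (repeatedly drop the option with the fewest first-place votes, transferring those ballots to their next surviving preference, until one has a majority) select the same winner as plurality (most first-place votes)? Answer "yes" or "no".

Instant-runoff — R1 Moonlight 5, Roma 14, Her 4, Parasite 12, Nomadland 0 (Nomadland out); R2 Moonlight 5, Roma 14, Her 4, Parasite 12 (Her out); R3 Moonlight 5, Roma 14, Parasite 16 (Moonlight out); R4 Roma 17, Parasite 18 (Parasite winner). Winner: Parasite.
Plurality — first-place votes: Moonlight 5, Roma 14, Her 4, Parasite 12, Nomadland 0. Winner: Roma.
The two methods disagree.

no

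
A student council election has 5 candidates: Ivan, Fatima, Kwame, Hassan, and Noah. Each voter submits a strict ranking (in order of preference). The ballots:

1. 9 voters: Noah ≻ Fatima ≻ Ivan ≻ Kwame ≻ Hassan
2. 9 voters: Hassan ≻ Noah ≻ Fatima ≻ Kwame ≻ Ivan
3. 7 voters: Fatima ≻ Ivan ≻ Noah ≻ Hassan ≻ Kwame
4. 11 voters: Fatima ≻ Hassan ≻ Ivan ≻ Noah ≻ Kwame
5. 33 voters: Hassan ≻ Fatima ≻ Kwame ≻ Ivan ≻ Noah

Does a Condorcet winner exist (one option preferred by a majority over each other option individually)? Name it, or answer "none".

Hassan vs Ivan: 53–16 for Hassan.
Hassan vs Fatima: 42–27 for Hassan.
Hassan vs Kwame: 60–9 for Hassan.
Hassan vs Noah: 53–16 for Hassan.
Hassan beats every other option head-to-head.

Hassan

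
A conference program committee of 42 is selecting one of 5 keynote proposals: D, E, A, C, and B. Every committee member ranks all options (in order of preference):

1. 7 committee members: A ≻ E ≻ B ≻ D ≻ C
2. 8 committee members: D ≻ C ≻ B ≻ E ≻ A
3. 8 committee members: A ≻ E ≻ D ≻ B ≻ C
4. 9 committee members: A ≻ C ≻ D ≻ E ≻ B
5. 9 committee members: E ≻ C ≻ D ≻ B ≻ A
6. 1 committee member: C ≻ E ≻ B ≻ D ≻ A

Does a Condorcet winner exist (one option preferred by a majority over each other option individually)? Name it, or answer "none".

A vs D: 24–18 for A.
A vs E: 24–18 for A.
A vs C: 24–18 for A.
A vs B: 24–18 for A.
A beats every other option head-to-head.

A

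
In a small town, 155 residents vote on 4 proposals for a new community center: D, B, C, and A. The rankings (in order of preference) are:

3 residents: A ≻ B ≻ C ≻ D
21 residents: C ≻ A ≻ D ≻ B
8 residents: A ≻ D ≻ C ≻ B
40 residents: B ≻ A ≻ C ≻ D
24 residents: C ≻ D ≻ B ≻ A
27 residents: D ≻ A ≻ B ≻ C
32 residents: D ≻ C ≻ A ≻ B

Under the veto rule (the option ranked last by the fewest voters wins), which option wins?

A

Last-place votes: D 43, B 61, C 27, A 24.
A is ranked last by the fewest voters, so A wins.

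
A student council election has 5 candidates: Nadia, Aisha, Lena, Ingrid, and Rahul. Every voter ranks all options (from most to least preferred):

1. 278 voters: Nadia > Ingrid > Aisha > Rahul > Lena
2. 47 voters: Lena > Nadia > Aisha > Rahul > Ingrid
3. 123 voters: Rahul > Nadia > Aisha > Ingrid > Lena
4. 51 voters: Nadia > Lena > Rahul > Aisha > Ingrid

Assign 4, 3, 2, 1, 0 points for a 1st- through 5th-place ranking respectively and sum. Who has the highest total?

Nadia: 278·4 + 47·3 + 123·3 + 51·4 = 1826
Aisha: 278·2 + 47·2 + 123·2 + 51·1 = 947
Lena: 278·0 + 47·4 + 123·0 + 51·3 = 341
Ingrid: 278·3 + 47·0 + 123·1 + 51·0 = 957
Rahul: 278·1 + 47·1 + 123·4 + 51·2 = 919
Nadia has the highest Borda score (1826).

Nadia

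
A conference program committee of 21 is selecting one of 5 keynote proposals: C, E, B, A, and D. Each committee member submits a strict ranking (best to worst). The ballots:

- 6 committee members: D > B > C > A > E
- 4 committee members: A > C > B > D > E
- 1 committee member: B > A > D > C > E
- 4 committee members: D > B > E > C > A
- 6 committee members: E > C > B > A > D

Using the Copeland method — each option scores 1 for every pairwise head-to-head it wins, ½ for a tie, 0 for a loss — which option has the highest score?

B

C: beats E and A; loses to B and D → score 2.
E: loses to C, B, A, and D → score 0.
B: beats C, E, A, and D → score 4.
A: beats E and D; loses to C and B → score 2.
D: beats C and E; loses to B and A → score 2.
B has the best pairwise record.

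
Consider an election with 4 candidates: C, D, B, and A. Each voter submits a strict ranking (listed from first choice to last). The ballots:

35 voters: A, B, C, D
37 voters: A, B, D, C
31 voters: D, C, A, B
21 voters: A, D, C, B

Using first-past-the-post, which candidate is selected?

First-place votes: C 0, D 31, B 0, A 93.
A has the most first-place votes.

A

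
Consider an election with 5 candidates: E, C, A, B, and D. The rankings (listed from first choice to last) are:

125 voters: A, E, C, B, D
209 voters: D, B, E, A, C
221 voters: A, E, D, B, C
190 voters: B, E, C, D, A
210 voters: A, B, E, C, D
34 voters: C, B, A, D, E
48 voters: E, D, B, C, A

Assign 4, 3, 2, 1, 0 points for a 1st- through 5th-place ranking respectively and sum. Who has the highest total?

E: 125·3 + 209·2 + 221·3 + 190·3 + 210·2 + 34·0 + 48·4 = 2638
C: 125·2 + 209·0 + 221·0 + 190·2 + 210·1 + 34·4 + 48·1 = 1024
A: 125·4 + 209·1 + 221·4 + 190·0 + 210·4 + 34·2 + 48·0 = 2501
B: 125·1 + 209·3 + 221·1 + 190·4 + 210·3 + 34·3 + 48·2 = 2561
D: 125·0 + 209·4 + 221·2 + 190·1 + 210·0 + 34·1 + 48·3 = 1646
E has the highest Borda score (2638).

E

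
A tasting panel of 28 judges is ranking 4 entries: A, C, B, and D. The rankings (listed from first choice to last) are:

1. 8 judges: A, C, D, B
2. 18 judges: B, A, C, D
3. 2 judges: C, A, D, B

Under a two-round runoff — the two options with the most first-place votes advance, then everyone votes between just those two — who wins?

B

Round 1 first-place votes: A 8, C 2, B 18, D 0.
B and A advance.
Runoff: B is preferred to A by 18 voters; A by 10.
B wins the runoff.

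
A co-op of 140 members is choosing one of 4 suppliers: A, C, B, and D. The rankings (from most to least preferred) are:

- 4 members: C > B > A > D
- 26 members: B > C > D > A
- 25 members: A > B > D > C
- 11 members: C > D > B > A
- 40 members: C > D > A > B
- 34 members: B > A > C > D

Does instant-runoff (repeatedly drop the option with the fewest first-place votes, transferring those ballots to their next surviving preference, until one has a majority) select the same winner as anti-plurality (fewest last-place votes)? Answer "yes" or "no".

no

Instant-runoff — R1 A 25, C 55, B 60, D 0 (D out); R2 A 25, C 55, B 60 (A out); R3 C 55, B 85 (B winner). Winner: B.
Anti-plurality — last-place votes: A 37, C 25, B 40, D 38. Winner: C.
The two methods disagree.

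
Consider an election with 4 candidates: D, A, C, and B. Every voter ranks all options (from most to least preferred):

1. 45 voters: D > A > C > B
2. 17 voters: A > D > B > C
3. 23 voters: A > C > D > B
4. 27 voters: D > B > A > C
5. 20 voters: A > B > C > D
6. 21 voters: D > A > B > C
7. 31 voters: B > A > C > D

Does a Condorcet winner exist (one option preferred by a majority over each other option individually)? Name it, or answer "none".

D vs A: 93–91 for D.
D vs C: 110–74 for D.
D vs B: 133–51 for D.
D beats every other option head-to-head.

D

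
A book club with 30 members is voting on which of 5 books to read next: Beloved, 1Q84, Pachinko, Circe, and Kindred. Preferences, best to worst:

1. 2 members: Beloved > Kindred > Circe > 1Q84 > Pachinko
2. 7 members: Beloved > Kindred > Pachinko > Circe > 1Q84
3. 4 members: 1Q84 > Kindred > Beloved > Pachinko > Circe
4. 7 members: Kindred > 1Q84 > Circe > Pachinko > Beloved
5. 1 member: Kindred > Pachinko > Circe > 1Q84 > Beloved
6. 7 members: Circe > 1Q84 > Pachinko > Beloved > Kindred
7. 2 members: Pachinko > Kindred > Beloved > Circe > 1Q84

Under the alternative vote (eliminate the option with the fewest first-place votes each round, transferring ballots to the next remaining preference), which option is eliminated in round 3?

Circe

Round 1: Beloved 9, 1Q84 4, Pachinko 2, Circe 7, Kindred 8. Eliminate Pachinko.
Round 2: Beloved 9, 1Q84 4, Circe 7, Kindred 10. Eliminate 1Q84.
Round 3: Beloved 9, Circe 7, Kindred 14. Eliminate Circe.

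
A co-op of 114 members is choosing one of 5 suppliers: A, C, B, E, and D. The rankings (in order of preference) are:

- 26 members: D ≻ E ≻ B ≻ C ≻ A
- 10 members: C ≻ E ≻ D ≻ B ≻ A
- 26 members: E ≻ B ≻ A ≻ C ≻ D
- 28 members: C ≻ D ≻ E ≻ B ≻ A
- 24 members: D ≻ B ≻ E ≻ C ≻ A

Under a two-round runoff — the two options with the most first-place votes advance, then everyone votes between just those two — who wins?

Round 1 first-place votes: A 0, C 38, B 0, E 26, D 50.
D and C advance.
Runoff: D is preferred to C by 50 voters; C by 64.
C wins the runoff.

C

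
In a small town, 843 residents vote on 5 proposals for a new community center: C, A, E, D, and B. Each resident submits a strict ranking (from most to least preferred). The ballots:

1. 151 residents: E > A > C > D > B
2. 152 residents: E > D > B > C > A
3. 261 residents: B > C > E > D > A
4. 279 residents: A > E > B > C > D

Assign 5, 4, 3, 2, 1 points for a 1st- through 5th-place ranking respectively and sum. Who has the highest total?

C: 151·3 + 152·2 + 261·4 + 279·2 = 2359
A: 151·4 + 152·1 + 261·1 + 279·5 = 2412
E: 151·5 + 152·5 + 261·3 + 279·4 = 3414
D: 151·2 + 152·4 + 261·2 + 279·1 = 1711
B: 151·1 + 152·3 + 261·5 + 279·3 = 2749
E has the highest Borda score (3414).

E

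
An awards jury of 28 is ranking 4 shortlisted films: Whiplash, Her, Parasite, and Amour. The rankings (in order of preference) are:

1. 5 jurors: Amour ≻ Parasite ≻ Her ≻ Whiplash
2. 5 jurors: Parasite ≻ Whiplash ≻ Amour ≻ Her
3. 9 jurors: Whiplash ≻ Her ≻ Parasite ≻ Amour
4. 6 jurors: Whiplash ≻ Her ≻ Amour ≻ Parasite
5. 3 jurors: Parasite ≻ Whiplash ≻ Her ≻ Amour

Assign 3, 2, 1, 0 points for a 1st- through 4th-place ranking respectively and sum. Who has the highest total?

Whiplash: 5·0 + 5·2 + 9·3 + 6·3 + 3·2 = 61
Her: 5·1 + 5·0 + 9·2 + 6·2 + 3·1 = 38
Parasite: 5·2 + 5·3 + 9·1 + 6·0 + 3·3 = 43
Amour: 5·3 + 5·1 + 9·0 + 6·1 + 3·0 = 26
Whiplash has the highest Borda score (61).

Whiplash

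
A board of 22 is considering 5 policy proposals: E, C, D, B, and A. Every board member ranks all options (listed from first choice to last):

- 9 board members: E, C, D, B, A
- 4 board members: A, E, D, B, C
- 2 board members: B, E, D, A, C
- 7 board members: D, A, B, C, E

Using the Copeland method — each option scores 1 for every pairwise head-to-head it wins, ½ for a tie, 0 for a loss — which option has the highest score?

E

E: beats C, D, and B; ties A → score 3.5.
C: loses to E, D, B, and A → score 0.
D: beats C, B, and A; loses to E → score 3.
B: beats C; ties A; loses to E and D → score 1.5.
A: beats C; ties E and B; loses to D → score 2.
E has the best pairwise record.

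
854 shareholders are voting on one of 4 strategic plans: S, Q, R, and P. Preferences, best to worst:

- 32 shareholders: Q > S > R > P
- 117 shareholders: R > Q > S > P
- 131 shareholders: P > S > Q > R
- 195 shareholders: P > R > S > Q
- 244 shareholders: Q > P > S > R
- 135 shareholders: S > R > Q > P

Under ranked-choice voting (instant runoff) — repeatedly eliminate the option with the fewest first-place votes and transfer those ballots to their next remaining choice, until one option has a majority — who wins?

Q

Round 1: S 135, Q 276, R 117, P 326. Eliminate R.
Round 2: S 135, Q 393, P 326. Eliminate S.
Round 3: Q 528, P 326. Q has a majority.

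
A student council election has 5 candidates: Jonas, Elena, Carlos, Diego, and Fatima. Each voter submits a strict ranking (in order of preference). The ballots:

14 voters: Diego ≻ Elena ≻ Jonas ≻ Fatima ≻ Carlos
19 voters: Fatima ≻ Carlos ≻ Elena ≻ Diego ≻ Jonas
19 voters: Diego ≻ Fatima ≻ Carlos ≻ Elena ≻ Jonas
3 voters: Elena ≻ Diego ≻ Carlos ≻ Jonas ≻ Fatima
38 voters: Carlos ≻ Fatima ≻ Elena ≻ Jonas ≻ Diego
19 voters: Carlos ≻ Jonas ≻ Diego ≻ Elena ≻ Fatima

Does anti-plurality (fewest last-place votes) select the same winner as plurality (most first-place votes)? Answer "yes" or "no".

Anti-plurality — last-place votes: Jonas 38, Elena 0, Carlos 14, Diego 38, Fatima 22. Winner: Elena.
Plurality — first-place votes: Jonas 0, Elena 3, Carlos 57, Diego 33, Fatima 19. Winner: Carlos.
The two methods disagree.

no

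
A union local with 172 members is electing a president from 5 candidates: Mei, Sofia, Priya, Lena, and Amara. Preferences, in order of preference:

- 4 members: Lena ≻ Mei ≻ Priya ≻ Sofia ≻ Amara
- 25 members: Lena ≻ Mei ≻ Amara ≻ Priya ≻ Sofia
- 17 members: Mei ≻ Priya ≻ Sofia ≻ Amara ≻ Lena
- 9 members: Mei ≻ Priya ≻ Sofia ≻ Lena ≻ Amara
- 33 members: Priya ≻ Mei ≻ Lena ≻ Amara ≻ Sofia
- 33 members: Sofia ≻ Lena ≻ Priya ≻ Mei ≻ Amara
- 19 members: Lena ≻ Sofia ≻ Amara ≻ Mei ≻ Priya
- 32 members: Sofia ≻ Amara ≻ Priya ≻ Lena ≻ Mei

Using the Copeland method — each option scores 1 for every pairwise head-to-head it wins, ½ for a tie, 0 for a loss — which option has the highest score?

Priya

Mei: beats Sofia and Amara; loses to Priya and Lena → score 2.
Sofia: beats Lena and Amara; loses to Mei and Priya → score 2.
Priya: beats Mei, Sofia, Lena, and Amara → score 4.
Lena: beats Mei and Amara; loses to Sofia and Priya → score 2.
Amara: loses to Mei, Sofia, Priya, and Lena → score 0.
Priya has the best pairwise record.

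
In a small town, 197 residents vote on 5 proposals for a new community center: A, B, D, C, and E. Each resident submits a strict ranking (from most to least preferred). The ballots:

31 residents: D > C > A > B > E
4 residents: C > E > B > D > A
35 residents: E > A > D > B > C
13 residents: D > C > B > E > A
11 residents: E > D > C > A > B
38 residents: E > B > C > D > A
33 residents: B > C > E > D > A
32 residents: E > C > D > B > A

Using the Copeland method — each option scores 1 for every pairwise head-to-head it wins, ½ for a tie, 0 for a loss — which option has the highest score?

E

A: loses to B, D, C, and E → score 0.
B: beats A and C; loses to D and E → score 2.
D: beats A and B; loses to C and E → score 2.
C: beats A and D; loses to B and E → score 2.
E: beats A, B, D, and C → score 4.
E has the best pairwise record.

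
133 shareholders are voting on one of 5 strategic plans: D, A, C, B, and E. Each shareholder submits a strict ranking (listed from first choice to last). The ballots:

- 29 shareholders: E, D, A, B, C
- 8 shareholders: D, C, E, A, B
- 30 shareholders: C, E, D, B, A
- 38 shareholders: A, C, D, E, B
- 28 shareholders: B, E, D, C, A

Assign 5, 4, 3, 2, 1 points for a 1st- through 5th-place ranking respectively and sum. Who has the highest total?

D: 29·4 + 8·5 + 30·3 + 38·3 + 28·3 = 444
A: 29·3 + 8·2 + 30·1 + 38·5 + 28·1 = 351
C: 29·1 + 8·4 + 30·5 + 38·4 + 28·2 = 419
B: 29·2 + 8·1 + 30·2 + 38·1 + 28·5 = 304
E: 29·5 + 8·3 + 30·4 + 38·2 + 28·4 = 477
E has the highest Borda score (477).

E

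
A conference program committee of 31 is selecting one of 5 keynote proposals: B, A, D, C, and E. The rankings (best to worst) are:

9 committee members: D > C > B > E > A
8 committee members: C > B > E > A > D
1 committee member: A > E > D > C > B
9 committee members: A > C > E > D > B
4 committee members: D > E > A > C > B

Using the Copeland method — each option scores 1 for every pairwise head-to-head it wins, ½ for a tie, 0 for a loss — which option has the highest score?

C

B: beats A and E; loses to D and C → score 2.
A: beats D; loses to B, C, and E → score 1.
D: beats B; loses to A, C, and E → score 1.
C: beats B, A, D, and E → score 4.
E: beats A and D; loses to B and C → score 2.
C has the best pairwise record.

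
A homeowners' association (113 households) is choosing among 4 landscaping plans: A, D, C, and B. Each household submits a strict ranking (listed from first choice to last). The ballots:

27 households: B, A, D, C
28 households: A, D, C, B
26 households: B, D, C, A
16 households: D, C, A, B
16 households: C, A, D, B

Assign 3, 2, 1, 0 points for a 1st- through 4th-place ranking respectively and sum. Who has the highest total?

D

A: 27·2 + 28·3 + 26·0 + 16·1 + 16·2 = 186
D: 27·1 + 28·2 + 26·2 + 16·3 + 16·1 = 199
C: 27·0 + 28·1 + 26·1 + 16·2 + 16·3 = 134
B: 27·3 + 28·0 + 26·3 + 16·0 + 16·0 = 159
D has the highest Borda score (199).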